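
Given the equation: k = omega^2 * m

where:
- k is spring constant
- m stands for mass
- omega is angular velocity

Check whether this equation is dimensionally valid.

Yes

k (spring constant) has dimensions [M T^-2].
m (mass) has dimensions [M].
omega (angular velocity) has dimensions [T^-1].

Left side: [M T^-2]
Right side: [M T^-2]

Both sides have the same dimensions, so the equation is dimensionally consistent.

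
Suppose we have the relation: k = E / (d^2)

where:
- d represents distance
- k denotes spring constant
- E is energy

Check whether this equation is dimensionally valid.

Yes

d (distance) has dimensions [L].
k (spring constant) has dimensions [M T^-2].
E (energy) has dimensions [L^2 M T^-2].

Left side: [M T^-2]
Right side: [M T^-2]

Both sides have the same dimensions, so the equation is dimensionally consistent.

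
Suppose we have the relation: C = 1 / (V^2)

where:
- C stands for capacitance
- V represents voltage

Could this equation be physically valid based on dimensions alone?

No

C (capacitance) has dimensions [I^2 L^-2 M^-1 T^4].
V (voltage) has dimensions [I^-1 L^2 M T^-3].

Left side: [I^2 L^-2 M^-1 T^4]
Right side: [I^2 L^-4 M^-2 T^6]

The two sides have different dimensions, so the equation is NOT dimensionally consistent.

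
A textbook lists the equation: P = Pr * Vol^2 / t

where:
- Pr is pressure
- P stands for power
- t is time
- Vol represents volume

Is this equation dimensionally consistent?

No

Pr (pressure) has dimensions [L^-1 M T^-2].
P (power) has dimensions [L^2 M T^-3].
t (time) has dimensions [T].
Vol (volume) has dimensions [L^3].

Left side: [L^2 M T^-3]
Right side: [L^5 M T^-3]

The two sides have different dimensions, so the equation is NOT dimensionally consistent.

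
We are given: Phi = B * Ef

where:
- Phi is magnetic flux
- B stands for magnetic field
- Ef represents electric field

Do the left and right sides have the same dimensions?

No

Phi (magnetic flux) has dimensions [I^-1 L^2 M T^-2].
B (magnetic field) has dimensions [I^-1 M T^-2].
Ef (electric field) has dimensions [I^-1 L M T^-3].

Left side: [I^-1 L^2 M T^-2]
Right side: [I^-2 L M^2 T^-5]

The two sides have different dimensions, so the equation is NOT dimensionally consistent.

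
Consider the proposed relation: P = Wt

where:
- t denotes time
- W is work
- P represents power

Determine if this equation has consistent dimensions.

No

t (time) has dimensions [T].
W (work) has dimensions [L^2 M T^-2].
P (power) has dimensions [L^2 M T^-3].

Left side: [L^2 M T^-3]
Right side: [L^2 M T^-1]

The two sides have different dimensions, so the equation is NOT dimensionally consistent.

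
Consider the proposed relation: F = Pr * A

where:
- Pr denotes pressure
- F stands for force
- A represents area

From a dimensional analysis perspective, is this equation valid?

Yes

Pr (pressure) has dimensions [L^-1 M T^-2].
F (force) has dimensions [L M T^-2].
A (area) has dimensions [L^2].

Left side: [L M T^-2]
Right side: [L M T^-2]

Both sides have the same dimensions, so the equation is dimensionally consistent.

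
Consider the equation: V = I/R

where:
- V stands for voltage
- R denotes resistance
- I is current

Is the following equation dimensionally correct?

No

V (voltage) has dimensions [I^-1 L^2 M T^-3].
R (resistance) has dimensions [I^-2 L^2 M T^-3].
I (current) has dimensions [I].

Left side: [I^-1 L^2 M T^-3]
Right side: [I^3 L^-2 M^-1 T^3]

The two sides have different dimensions, so the equation is NOT dimensionally consistent.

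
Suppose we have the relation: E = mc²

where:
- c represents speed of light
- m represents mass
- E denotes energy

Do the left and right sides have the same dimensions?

Yes

c (speed of light) has dimensions [L T^-1].
m (mass) has dimensions [M].
E (energy) has dimensions [L^2 M T^-2].

Left side: [L^2 M T^-2]
Right side: [L^2 M T^-2]

Both sides have the same dimensions, so the equation is dimensionally consistent.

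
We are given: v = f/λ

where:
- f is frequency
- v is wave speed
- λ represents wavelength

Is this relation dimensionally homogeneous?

No

f (frequency) has dimensions [T^-1].
v (wave speed) has dimensions [L T^-1].
λ (wavelength) has dimensions [L].

Left side: [L T^-1]
Right side: [L^-1 T^-1]

The two sides have different dimensions, so the equation is NOT dimensionally consistent.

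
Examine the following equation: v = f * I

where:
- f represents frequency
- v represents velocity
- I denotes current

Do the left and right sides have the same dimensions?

No

f (frequency) has dimensions [T^-1].
v (velocity) has dimensions [L T^-1].
I (current) has dimensions [I].

Left side: [L T^-1]
Right side: [I T^-1]

The two sides have different dimensions, so the equation is NOT dimensionally consistent.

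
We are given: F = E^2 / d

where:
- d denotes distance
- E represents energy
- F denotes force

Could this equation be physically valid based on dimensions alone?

No

d (distance) has dimensions [L].
E (energy) has dimensions [L^2 M T^-2].
F (force) has dimensions [L M T^-2].

Left side: [L M T^-2]
Right side: [L^3 M^2 T^-4]

The two sides have different dimensions, so the equation is NOT dimensionally consistent.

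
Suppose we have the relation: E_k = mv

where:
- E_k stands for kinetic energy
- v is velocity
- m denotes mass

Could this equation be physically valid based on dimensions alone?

No

E_k (kinetic energy) has dimensions [L^2 M T^-2].
v (velocity) has dimensions [L T^-1].
m (mass) has dimensions [M].

Left side: [L^2 M T^-2]
Right side: [L M T^-1]

The two sides have different dimensions, so the equation is NOT dimensionally consistent.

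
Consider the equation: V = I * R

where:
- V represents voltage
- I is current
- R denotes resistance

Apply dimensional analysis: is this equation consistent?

Yes

V (voltage) has dimensions [I^-1 L^2 M T^-3].
I (current) has dimensions [I].
R (resistance) has dimensions [I^-2 L^2 M T^-3].

Left side: [I^-1 L^2 M T^-3]
Right side: [I^-1 L^2 M T^-3]

Both sides have the same dimensions, so the equation is dimensionally consistent.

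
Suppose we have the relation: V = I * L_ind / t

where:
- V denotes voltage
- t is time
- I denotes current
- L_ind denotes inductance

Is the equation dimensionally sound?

Yes

V (voltage) has dimensions [I^-1 L^2 M T^-3].
t (time) has dimensions [T].
I (current) has dimensions [I].
L_ind (inductance) has dimensions [I^-2 L^2 M T^-2].

Left side: [I^-1 L^2 M T^-3]
Right side: [I^-1 L^2 M T^-3]

Both sides have the same dimensions, so the equation is dimensionally consistent.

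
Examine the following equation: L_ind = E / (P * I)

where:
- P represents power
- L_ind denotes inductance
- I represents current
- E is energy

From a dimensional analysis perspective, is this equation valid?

No

P (power) has dimensions [L^2 M T^-3].
L_ind (inductance) has dimensions [I^-2 L^2 M T^-2].
I (current) has dimensions [I].
E (energy) has dimensions [L^2 M T^-2].

Left side: [I^-2 L^2 M T^-2]
Right side: [I^-1 T]

The two sides have different dimensions, so the equation is NOT dimensionally consistent.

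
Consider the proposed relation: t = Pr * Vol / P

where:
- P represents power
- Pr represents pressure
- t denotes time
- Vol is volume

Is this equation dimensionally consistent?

Yes

P (power) has dimensions [L^2 M T^-3].
Pr (pressure) has dimensions [L^-1 M T^-2].
t (time) has dimensions [T].
Vol (volume) has dimensions [L^3].

Left side: [T]
Right side: [T]

Both sides have the same dimensions, so the equation is dimensionally consistent.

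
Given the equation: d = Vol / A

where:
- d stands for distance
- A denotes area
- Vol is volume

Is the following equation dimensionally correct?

Yes

d (distance) has dimensions [L].
A (area) has dimensions [L^2].
Vol (volume) has dimensions [L^3].

Left side: [L]
Right side: [L]

Both sides have the same dimensions, so the equation is dimensionally consistent.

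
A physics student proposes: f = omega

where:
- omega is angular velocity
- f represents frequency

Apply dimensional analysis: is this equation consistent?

Yes

omega (angular velocity) has dimensions [T^-1].
f (frequency) has dimensions [T^-1].

Left side: [T^-1]
Right side: [T^-1]

Both sides have the same dimensions, so the equation is dimensionally consistent.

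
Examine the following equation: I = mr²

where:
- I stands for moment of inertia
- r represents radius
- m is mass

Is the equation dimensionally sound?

Yes

I (moment of inertia) has dimensions [L^2 M].
r (radius) has dimensions [L].
m (mass) has dimensions [M].

Left side: [L^2 M]
Right side: [L^2 M]

Both sides have the same dimensions, so the equation is dimensionally consistent.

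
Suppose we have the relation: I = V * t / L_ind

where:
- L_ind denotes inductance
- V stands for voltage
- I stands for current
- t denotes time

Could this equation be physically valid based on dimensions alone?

Yes

L_ind (inductance) has dimensions [I^-2 L^2 M T^-2].
V (voltage) has dimensions [I^-1 L^2 M T^-3].
I (current) has dimensions [I].
t (time) has dimensions [T].

Left side: [I]
Right side: [I]

Both sides have the same dimensions, so the equation is dimensionally consistent.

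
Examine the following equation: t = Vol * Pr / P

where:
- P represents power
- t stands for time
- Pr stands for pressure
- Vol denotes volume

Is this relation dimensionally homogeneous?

Yes

P (power) has dimensions [L^2 M T^-3].
t (time) has dimensions [T].
Pr (pressure) has dimensions [L^-1 M T^-2].
Vol (volume) has dimensions [L^3].

Left side: [T]
Right side: [T]

Both sides have the same dimensions, so the equation is dimensionally consistent.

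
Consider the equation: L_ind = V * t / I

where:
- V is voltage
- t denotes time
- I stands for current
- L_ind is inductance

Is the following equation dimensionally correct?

Yes

V (voltage) has dimensions [I^-1 L^2 M T^-3].
t (time) has dimensions [T].
I (current) has dimensions [I].
L_ind (inductance) has dimensions [I^-2 L^2 M T^-2].

Left side: [I^-2 L^2 M T^-2]
Right side: [I^-2 L^2 M T^-2]

Both sides have the same dimensions, so the equation is dimensionally consistent.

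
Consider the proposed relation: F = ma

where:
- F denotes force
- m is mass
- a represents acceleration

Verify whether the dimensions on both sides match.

Yes

F (force) has dimensions [L M T^-2].
m (mass) has dimensions [M].
a (acceleration) has dimensions [L T^-2].

Left side: [L M T^-2]
Right side: [L M T^-2]

Both sides have the same dimensions, so the equation is dimensionally consistent.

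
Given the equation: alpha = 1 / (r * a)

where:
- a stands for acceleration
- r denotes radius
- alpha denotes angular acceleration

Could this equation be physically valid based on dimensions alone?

No

a (acceleration) has dimensions [L T^-2].
r (radius) has dimensions [L].
alpha (angular acceleration) has dimensions [T^-2].

Left side: [T^-2]
Right side: [L^-2 T^2]

The two sides have different dimensions, so the equation is NOT dimensionally consistent.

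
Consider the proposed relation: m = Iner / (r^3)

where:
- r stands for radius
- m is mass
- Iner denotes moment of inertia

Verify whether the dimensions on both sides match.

No

r (radius) has dimensions [L].
m (mass) has dimensions [M].
Iner (moment of inertia) has dimensions [L^2 M].

Left side: [M]
Right side: [L^-1 M]

The two sides have different dimensions, so the equation is NOT dimensionally consistent.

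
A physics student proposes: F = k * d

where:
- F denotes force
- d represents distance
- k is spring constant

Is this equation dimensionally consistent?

Yes

F (force) has dimensions [L M T^-2].
d (distance) has dimensions [L].
k (spring constant) has dimensions [M T^-2].

Left side: [L M T^-2]
Right side: [L M T^-2]

Both sides have the same dimensions, so the equation is dimensionally consistent.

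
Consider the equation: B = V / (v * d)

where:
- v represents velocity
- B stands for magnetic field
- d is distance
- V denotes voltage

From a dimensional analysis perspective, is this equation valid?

Yes

v (velocity) has dimensions [L T^-1].
B (magnetic field) has dimensions [I^-1 M T^-2].
d (distance) has dimensions [L].
V (voltage) has dimensions [I^-1 L^2 M T^-3].

Left side: [I^-1 M T^-2]
Right side: [I^-1 M T^-2]

Both sides have the same dimensions, so the equation is dimensionally consistent.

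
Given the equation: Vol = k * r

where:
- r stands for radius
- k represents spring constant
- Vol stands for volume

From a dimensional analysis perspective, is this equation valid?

No

r (radius) has dimensions [L].
k (spring constant) has dimensions [M T^-2].
Vol (volume) has dimensions [L^3].

Left side: [L^3]
Right side: [L M T^-2]

The two sides have different dimensions, so the equation is NOT dimensionally consistent.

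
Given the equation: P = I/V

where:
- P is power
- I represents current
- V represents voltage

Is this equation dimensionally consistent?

No

P (power) has dimensions [L^2 M T^-3].
I (current) has dimensions [I].
V (voltage) has dimensions [I^-1 L^2 M T^-3].

Left side: [L^2 M T^-3]
Right side: [I^2 L^-2 M^-1 T^3]

The two sides have different dimensions, so the equation is NOT dimensionally consistent.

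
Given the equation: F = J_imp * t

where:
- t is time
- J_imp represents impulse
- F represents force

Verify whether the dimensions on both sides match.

No

t (time) has dimensions [T].
J_imp (impulse) has dimensions [L M T^-1].
F (force) has dimensions [L M T^-2].

Left side: [L M T^-2]
Right side: [L M]

The two sides have different dimensions, so the equation is NOT dimensionally consistent.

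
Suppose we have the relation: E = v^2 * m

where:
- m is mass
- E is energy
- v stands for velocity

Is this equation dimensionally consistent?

Yes

m (mass) has dimensions [M].
E (energy) has dimensions [L^2 M T^-2].
v (velocity) has dimensions [L T^-1].

Left side: [L^2 M T^-2]
Right side: [L^2 M T^-2]

Both sides have the same dimensions, so the equation is dimensionally consistent.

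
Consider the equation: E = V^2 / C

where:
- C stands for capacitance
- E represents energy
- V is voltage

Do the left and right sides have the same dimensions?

No

C (capacitance) has dimensions [I^2 L^-2 M^-1 T^4].
E (energy) has dimensions [L^2 M T^-2].
V (voltage) has dimensions [I^-1 L^2 M T^-3].

Left side: [L^2 M T^-2]
Right side: [I^-4 L^6 M^3 T^-10]

The two sides have different dimensions, so the equation is NOT dimensionally consistent.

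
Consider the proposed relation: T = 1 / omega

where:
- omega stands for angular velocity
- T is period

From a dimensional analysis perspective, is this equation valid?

Yes

omega (angular velocity) has dimensions [T^-1].
T (period) has dimensions [T].

Left side: [T]
Right side: [T]

Both sides have the same dimensions, so the equation is dimensionally consistent.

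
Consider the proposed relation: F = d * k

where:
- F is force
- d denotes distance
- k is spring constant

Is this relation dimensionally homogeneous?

Yes

F (force) has dimensions [L M T^-2].
d (distance) has dimensions [L].
k (spring constant) has dimensions [M T^-2].

Left side: [L M T^-2]
Right side: [L M T^-2]

Both sides have the same dimensions, so the equation is dimensionally consistent.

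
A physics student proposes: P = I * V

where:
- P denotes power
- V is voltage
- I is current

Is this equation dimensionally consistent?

Yes

P (power) has dimensions [L^2 M T^-3].
V (voltage) has dimensions [I^-1 L^2 M T^-3].
I (current) has dimensions [I].

Left side: [L^2 M T^-3]
Right side: [L^2 M T^-3]

Both sides have the same dimensions, so the equation is dimensionally consistent.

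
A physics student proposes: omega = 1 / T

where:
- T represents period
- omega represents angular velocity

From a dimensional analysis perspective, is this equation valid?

Yes

T (period) has dimensions [T].
omega (angular velocity) has dimensions [T^-1].

Left side: [T^-1]
Right side: [T^-1]

Both sides have the same dimensions, so the equation is dimensionally consistent.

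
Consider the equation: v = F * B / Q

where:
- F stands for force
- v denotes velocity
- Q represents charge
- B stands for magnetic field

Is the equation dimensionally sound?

No

F (force) has dimensions [L M T^-2].
v (velocity) has dimensions [L T^-1].
Q (charge) has dimensions [I T].
B (magnetic field) has dimensions [I^-1 M T^-2].

Left side: [L T^-1]
Right side: [I^-2 L M^2 T^-5]

The two sides have different dimensions, so the equation is NOT dimensionally consistent.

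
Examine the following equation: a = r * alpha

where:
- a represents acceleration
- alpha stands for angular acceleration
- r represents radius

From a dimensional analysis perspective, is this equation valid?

Yes

a (acceleration) has dimensions [L T^-2].
alpha (angular acceleration) has dimensions [T^-2].
r (radius) has dimensions [L].

Left side: [L T^-2]
Right side: [L T^-2]

Both sides have the same dimensions, so the equation is dimensionally consistent.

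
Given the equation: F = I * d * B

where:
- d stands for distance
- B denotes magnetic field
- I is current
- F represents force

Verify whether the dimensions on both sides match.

Yes

d (distance) has dimensions [L].
B (magnetic field) has dimensions [I^-1 M T^-2].
I (current) has dimensions [I].
F (force) has dimensions [L M T^-2].

Left side: [L M T^-2]
Right side: [L M T^-2]

Both sides have the same dimensions, so the equation is dimensionally consistent.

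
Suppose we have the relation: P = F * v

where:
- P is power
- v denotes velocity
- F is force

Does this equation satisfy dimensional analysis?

Yes

P (power) has dimensions [L^2 M T^-3].
v (velocity) has dimensions [L T^-1].
F (force) has dimensions [L M T^-2].

Left side: [L^2 M T^-3]
Right side: [L^2 M T^-3]

Both sides have the same dimensions, so the equation is dimensionally consistent.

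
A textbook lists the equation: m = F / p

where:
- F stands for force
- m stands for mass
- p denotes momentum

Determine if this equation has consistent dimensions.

No

F (force) has dimensions [L M T^-2].
m (mass) has dimensions [M].
p (momentum) has dimensions [L M T^-1].

Left side: [M]
Right side: [T^-1]

The two sides have different dimensions, so the equation is NOT dimensionally consistent.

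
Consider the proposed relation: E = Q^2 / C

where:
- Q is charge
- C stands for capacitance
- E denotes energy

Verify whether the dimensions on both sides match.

Yes

Q (charge) has dimensions [I T].
C (capacitance) has dimensions [I^2 L^-2 M^-1 T^4].
E (energy) has dimensions [L^2 M T^-2].

Left side: [L^2 M T^-2]
Right side: [L^2 M T^-2]

Both sides have the same dimensions, so the equation is dimensionally consistent.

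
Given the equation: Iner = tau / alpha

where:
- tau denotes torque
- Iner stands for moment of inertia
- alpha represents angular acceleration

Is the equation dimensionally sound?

Yes

tau (torque) has dimensions [L^2 M T^-2].
Iner (moment of inertia) has dimensions [L^2 M].
alpha (angular acceleration) has dimensions [T^-2].

Left side: [L^2 M]
Right side: [L^2 M]

Both sides have the same dimensions, so the equation is dimensionally consistent.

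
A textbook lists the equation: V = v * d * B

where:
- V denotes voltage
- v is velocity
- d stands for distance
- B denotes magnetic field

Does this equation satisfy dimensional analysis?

Yes

V (voltage) has dimensions [I^-1 L^2 M T^-3].
v (velocity) has dimensions [L T^-1].
d (distance) has dimensions [L].
B (magnetic field) has dimensions [I^-1 M T^-2].

Left side: [I^-1 L^2 M T^-3]
Right side: [I^-1 L^2 M T^-3]

Both sides have the same dimensions, so the equation is dimensionally consistent.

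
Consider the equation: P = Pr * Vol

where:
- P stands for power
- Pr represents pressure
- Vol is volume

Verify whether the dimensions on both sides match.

No

P (power) has dimensions [L^2 M T^-3].
Pr (pressure) has dimensions [L^-1 M T^-2].
Vol (volume) has dimensions [L^3].

Left side: [L^2 M T^-3]
Right side: [L^2 M T^-2]

The two sides have different dimensions, so the equation is NOT dimensionally consistent.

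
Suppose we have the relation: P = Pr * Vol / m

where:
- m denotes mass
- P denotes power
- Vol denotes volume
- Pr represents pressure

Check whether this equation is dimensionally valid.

No

m (mass) has dimensions [M].
P (power) has dimensions [L^2 M T^-3].
Vol (volume) has dimensions [L^3].
Pr (pressure) has dimensions [L^-1 M T^-2].

Left side: [L^2 M T^-3]
Right side: [L^2 T^-2]

The two sides have different dimensions, so the equation is NOT dimensionally consistent.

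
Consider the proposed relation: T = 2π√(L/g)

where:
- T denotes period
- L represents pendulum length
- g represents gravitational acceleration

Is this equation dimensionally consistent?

Yes

T (period) has dimensions [T].
L (pendulum length) has dimensions [L].
g (gravitational acceleration) has dimensions [L T^-2].

Left side: [T]
Right side: [T]

Both sides have the same dimensions, so the equation is dimensionally consistent.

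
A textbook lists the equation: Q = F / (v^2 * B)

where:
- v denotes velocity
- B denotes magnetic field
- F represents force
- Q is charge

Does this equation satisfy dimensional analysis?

No

v (velocity) has dimensions [L T^-1].
B (magnetic field) has dimensions [I^-1 M T^-2].
F (force) has dimensions [L M T^-2].
Q (charge) has dimensions [I T].

Left side: [I T]
Right side: [I L^-1 T^2]

The two sides have different dimensions, so the equation is NOT dimensionally consistent.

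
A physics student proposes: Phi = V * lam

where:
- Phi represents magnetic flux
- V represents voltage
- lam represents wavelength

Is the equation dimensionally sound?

No

Phi (magnetic flux) has dimensions [I^-1 L^2 M T^-2].
V (voltage) has dimensions [I^-1 L^2 M T^-3].
lam (wavelength) has dimensions [L].

Left side: [I^-1 L^2 M T^-2]
Right side: [I^-1 L^3 M T^-3]

The two sides have different dimensions, so the equation is NOT dimensionally consistent.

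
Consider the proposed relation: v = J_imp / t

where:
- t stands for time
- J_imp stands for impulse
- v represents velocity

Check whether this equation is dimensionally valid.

No

t (time) has dimensions [T].
J_imp (impulse) has dimensions [L M T^-1].
v (velocity) has dimensions [L T^-1].

Left side: [L T^-1]
Right side: [L M T^-2]

The two sides have different dimensions, so the equation is NOT dimensionally consistent.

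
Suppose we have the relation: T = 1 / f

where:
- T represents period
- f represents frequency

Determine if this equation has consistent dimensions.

Yes

T (period) has dimensions [T].
f (frequency) has dimensions [T^-1].

Left side: [T]
Right side: [T]

Both sides have the same dimensions, so the equation is dimensionally consistent.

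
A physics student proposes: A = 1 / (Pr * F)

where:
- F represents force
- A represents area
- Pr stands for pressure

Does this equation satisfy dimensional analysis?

No

F (force) has dimensions [L M T^-2].
A (area) has dimensions [L^2].
Pr (pressure) has dimensions [L^-1 M T^-2].

Left side: [L^2]
Right side: [M^-2 T^4]

The two sides have different dimensions, so the equation is NOT dimensionally consistent.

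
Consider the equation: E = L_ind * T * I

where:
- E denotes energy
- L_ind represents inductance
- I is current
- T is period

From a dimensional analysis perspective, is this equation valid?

No

E (energy) has dimensions [L^2 M T^-2].
L_ind (inductance) has dimensions [I^-2 L^2 M T^-2].
I (current) has dimensions [I].
T (period) has dimensions [T].

Left side: [L^2 M T^-2]
Right side: [I^-1 L^2 M T^-1]

The two sides have different dimensions, so the equation is NOT dimensionally consistent.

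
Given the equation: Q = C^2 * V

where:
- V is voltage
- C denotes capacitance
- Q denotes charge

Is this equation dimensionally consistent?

No

V (voltage) has dimensions [I^-1 L^2 M T^-3].
C (capacitance) has dimensions [I^2 L^-2 M^-1 T^4].
Q (charge) has dimensions [I T].

Left side: [I T]
Right side: [I^3 L^-2 M^-1 T^5]

The two sides have different dimensions, so the equation is NOT dimensionally consistent.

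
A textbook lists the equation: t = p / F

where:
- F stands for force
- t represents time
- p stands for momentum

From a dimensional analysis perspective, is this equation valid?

Yes

F (force) has dimensions [L M T^-2].
t (time) has dimensions [T].
p (momentum) has dimensions [L M T^-1].

Left side: [T]
Right side: [T]

Both sides have the same dimensions, so the equation is dimensionally consistent.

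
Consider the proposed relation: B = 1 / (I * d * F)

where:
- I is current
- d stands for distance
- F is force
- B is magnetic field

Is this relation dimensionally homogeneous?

No

I (current) has dimensions [I].
d (distance) has dimensions [L].
F (force) has dimensions [L M T^-2].
B (magnetic field) has dimensions [I^-1 M T^-2].

Left side: [I^-1 M T^-2]
Right side: [I^-1 L^-2 M^-1 T^2]

The two sides have different dimensions, so the equation is NOT dimensionally consistent.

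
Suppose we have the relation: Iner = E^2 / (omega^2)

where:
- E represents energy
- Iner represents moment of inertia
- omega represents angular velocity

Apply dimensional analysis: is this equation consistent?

No

E (energy) has dimensions [L^2 M T^-2].
Iner (moment of inertia) has dimensions [L^2 M].
omega (angular velocity) has dimensions [T^-1].

Left side: [L^2 M]
Right side: [L^4 M^2 T^-2]

The two sides have different dimensions, so the equation is NOT dimensionally consistent.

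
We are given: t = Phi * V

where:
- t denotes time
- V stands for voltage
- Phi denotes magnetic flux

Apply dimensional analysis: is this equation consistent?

No

t (time) has dimensions [T].
V (voltage) has dimensions [I^-1 L^2 M T^-3].
Phi (magnetic flux) has dimensions [I^-1 L^2 M T^-2].

Left side: [T]
Right side: [I^-2 L^4 M^2 T^-5]

The two sides have different dimensions, so the equation is NOT dimensionally consistent.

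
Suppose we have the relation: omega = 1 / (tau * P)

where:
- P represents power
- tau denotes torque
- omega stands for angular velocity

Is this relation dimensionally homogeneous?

No

P (power) has dimensions [L^2 M T^-3].
tau (torque) has dimensions [L^2 M T^-2].
omega (angular velocity) has dimensions [T^-1].

Left side: [T^-1]
Right side: [L^-4 M^-2 T^5]

The two sides have different dimensions, so the equation is NOT dimensionally consistent.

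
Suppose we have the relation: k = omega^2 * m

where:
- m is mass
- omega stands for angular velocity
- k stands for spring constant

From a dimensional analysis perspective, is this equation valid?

Yes

m (mass) has dimensions [M].
omega (angular velocity) has dimensions [T^-1].
k (spring constant) has dimensions [M T^-2].

Left side: [M T^-2]
Right side: [M T^-2]

Both sides have the same dimensions, so the equation is dimensionally consistent.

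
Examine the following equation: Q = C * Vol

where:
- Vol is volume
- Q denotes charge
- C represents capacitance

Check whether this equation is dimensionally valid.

No

Vol (volume) has dimensions [L^3].
Q (charge) has dimensions [I T].
C (capacitance) has dimensions [I^2 L^-2 M^-1 T^4].

Left side: [I T]
Right side: [I^2 L M^-1 T^4]

The two sides have different dimensions, so the equation is NOT dimensionally consistent.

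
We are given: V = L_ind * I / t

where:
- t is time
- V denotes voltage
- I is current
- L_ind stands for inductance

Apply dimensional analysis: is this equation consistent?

Yes

t (time) has dimensions [T].
V (voltage) has dimensions [I^-1 L^2 M T^-3].
I (current) has dimensions [I].
L_ind (inductance) has dimensions [I^-2 L^2 M T^-2].

Left side: [I^-1 L^2 M T^-3]
Right side: [I^-1 L^2 M T^-3]

Both sides have the same dimensions, so the equation is dimensionally consistent.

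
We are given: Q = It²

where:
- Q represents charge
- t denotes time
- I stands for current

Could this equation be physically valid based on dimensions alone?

No

Q (charge) has dimensions [I T].
t (time) has dimensions [T].
I (current) has dimensions [I].

Left side: [I T]
Right side: [I T^2]

The two sides have different dimensions, so the equation is NOT dimensionally consistent.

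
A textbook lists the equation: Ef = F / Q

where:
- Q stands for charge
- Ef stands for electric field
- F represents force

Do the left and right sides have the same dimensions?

Yes

Q (charge) has dimensions [I T].
Ef (electric field) has dimensions [I^-1 L M T^-3].
F (force) has dimensions [L M T^-2].

Left side: [I^-1 L M T^-3]
Right side: [I^-1 L M T^-3]

Both sides have the same dimensions, so the equation is dimensionally consistent.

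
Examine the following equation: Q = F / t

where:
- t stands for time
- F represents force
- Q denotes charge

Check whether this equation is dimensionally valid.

No

t (time) has dimensions [T].
F (force) has dimensions [L M T^-2].
Q (charge) has dimensions [I T].

Left side: [I T]
Right side: [L M T^-3]

The two sides have different dimensions, so the equation is NOT dimensionally consistent.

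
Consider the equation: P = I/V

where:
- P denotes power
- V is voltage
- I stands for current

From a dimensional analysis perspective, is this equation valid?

No

P (power) has dimensions [L^2 M T^-3].
V (voltage) has dimensions [I^-1 L^2 M T^-3].
I (current) has dimensions [I].

Left side: [L^2 M T^-3]
Right side: [I^2 L^-2 M^-1 T^3]

The two sides have different dimensions, so the equation is NOT dimensionally consistent.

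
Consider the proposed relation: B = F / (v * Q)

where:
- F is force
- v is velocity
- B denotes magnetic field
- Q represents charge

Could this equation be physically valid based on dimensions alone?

Yes

F (force) has dimensions [L M T^-2].
v (velocity) has dimensions [L T^-1].
B (magnetic field) has dimensions [I^-1 M T^-2].
Q (charge) has dimensions [I T].

Left side: [I^-1 M T^-2]
Right side: [I^-1 M T^-2]

Both sides have the same dimensions, so the equation is dimensionally consistent.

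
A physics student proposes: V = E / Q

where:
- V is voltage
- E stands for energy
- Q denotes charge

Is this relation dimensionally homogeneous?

Yes

V (voltage) has dimensions [I^-1 L^2 M T^-3].
E (energy) has dimensions [L^2 M T^-2].
Q (charge) has dimensions [I T].

Left side: [I^-1 L^2 M T^-3]
Right side: [I^-1 L^2 M T^-3]

Both sides have the same dimensions, so the equation is dimensionally consistent.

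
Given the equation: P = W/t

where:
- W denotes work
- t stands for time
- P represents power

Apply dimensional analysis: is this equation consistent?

Yes

W (work) has dimensions [L^2 M T^-2].
t (time) has dimensions [T].
P (power) has dimensions [L^2 M T^-3].

Left side: [L^2 M T^-3]
Right side: [L^2 M T^-3]

Both sides have the same dimensions, so the equation is dimensionally consistent.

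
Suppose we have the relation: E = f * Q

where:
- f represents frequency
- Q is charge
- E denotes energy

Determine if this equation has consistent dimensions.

No

f (frequency) has dimensions [T^-1].
Q (charge) has dimensions [I T].
E (energy) has dimensions [L^2 M T^-2].

Left side: [L^2 M T^-2]
Right side: [I]

The two sides have different dimensions, so the equation is NOT dimensionally consistent.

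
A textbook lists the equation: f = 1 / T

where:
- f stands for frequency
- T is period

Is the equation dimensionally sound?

Yes

f (frequency) has dimensions [T^-1].
T (period) has dimensions [T].

Left side: [T^-1]
Right side: [T^-1]

Both sides have the same dimensions, so the equation is dimensionally consistent.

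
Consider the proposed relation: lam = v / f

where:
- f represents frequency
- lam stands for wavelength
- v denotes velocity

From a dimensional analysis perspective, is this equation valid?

Yes

f (frequency) has dimensions [T^-1].
lam (wavelength) has dimensions [L].
v (velocity) has dimensions [L T^-1].

Left side: [L]
Right side: [L]

Both sides have the same dimensions, so the equation is dimensionally consistent.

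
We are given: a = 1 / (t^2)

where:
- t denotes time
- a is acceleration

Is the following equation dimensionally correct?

No

t (time) has dimensions [T].
a (acceleration) has dimensions [L T^-2].

Left side: [L T^-2]
Right side: [T^-2]

The two sides have different dimensions, so the equation is NOT dimensionally consistent.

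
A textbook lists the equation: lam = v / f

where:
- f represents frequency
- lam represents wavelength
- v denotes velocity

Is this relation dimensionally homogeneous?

Yes

f (frequency) has dimensions [T^-1].
lam (wavelength) has dimensions [L].
v (velocity) has dimensions [L T^-1].

Left side: [L]
Right side: [L]

Both sides have the same dimensions, so the equation is dimensionally consistent.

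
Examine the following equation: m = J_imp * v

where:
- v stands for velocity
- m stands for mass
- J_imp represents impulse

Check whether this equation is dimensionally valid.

No

v (velocity) has dimensions [L T^-1].
m (mass) has dimensions [M].
J_imp (impulse) has dimensions [L M T^-1].

Left side: [M]
Right side: [L^2 M T^-2]

The two sides have different dimensions, so the equation is NOT dimensionally consistent.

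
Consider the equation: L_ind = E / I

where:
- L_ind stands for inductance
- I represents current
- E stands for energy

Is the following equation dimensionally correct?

No

L_ind (inductance) has dimensions [I^-2 L^2 M T^-2].
I (current) has dimensions [I].
E (energy) has dimensions [L^2 M T^-2].

Left side: [I^-2 L^2 M T^-2]
Right side: [I^-1 L^2 M T^-2]

The two sides have different dimensions, so the equation is NOT dimensionally consistent.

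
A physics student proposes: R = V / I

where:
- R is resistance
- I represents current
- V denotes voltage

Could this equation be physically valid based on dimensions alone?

Yes

R (resistance) has dimensions [I^-2 L^2 M T^-3].
I (current) has dimensions [I].
V (voltage) has dimensions [I^-1 L^2 M T^-3].

Left side: [I^-2 L^2 M T^-3]
Right side: [I^-2 L^2 M T^-3]

Both sides have the same dimensions, so the equation is dimensionally consistent.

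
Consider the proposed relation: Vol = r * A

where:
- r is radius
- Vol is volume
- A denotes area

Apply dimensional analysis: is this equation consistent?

Yes

r (radius) has dimensions [L].
Vol (volume) has dimensions [L^3].
A (area) has dimensions [L^2].

Left side: [L^3]
Right side: [L^3]

Both sides have the same dimensions, so the equation is dimensionally consistent.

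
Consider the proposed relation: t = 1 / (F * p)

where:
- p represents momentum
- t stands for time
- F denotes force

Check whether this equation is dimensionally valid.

No

p (momentum) has dimensions [L M T^-1].
t (time) has dimensions [T].
F (force) has dimensions [L M T^-2].

Left side: [T]
Right side: [L^-2 M^-2 T^3]

The two sides have different dimensions, so the equation is NOT dimensionally consistent.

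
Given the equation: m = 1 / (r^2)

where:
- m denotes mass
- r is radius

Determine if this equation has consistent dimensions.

No

m (mass) has dimensions [M].
r (radius) has dimensions [L].

Left side: [M]
Right side: [L^-2]

The two sides have different dimensions, so the equation is NOT dimensionally consistent.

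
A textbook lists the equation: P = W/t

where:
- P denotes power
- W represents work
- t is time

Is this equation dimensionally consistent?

Yes

P (power) has dimensions [L^2 M T^-3].
W (work) has dimensions [L^2 M T^-2].
t (time) has dimensions [T].

Left side: [L^2 M T^-3]
Right side: [L^2 M T^-3]

Both sides have the same dimensions, so the equation is dimensionally consistent.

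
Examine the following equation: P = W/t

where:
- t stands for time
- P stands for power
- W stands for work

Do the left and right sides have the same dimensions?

Yes

t (time) has dimensions [T].
P (power) has dimensions [L^2 M T^-3].
W (work) has dimensions [L^2 M T^-2].

Left side: [L^2 M T^-3]
Right side: [L^2 M T^-3]

Both sides have the same dimensions, so the equation is dimensionally consistent.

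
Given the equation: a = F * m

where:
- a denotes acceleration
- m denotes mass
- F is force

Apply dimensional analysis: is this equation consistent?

No

a (acceleration) has dimensions [L T^-2].
m (mass) has dimensions [M].
F (force) has dimensions [L M T^-2].

Left side: [L T^-2]
Right side: [L M^2 T^-2]

The two sides have different dimensions, so the equation is NOT dimensionally consistent.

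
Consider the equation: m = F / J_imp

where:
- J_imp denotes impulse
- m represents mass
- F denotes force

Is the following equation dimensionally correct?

No

J_imp (impulse) has dimensions [L M T^-1].
m (mass) has dimensions [M].
F (force) has dimensions [L M T^-2].

Left side: [M]
Right side: [T^-1]

The two sides have different dimensions, so the equation is NOT dimensionally consistent.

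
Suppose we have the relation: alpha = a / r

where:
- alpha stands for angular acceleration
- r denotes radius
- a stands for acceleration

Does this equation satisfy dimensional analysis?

Yes

alpha (angular acceleration) has dimensions [T^-2].
r (radius) has dimensions [L].
a (acceleration) has dimensions [L T^-2].

Left side: [T^-2]
Right side: [T^-2]

Both sides have the same dimensions, so the equation is dimensionally consistent.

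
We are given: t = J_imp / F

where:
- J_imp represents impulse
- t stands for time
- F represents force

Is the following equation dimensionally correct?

Yes

J_imp (impulse) has dimensions [L M T^-1].
t (time) has dimensions [T].
F (force) has dimensions [L M T^-2].

Left side: [T]
Right side: [T]

Both sides have the same dimensions, so the equation is dimensionally consistent.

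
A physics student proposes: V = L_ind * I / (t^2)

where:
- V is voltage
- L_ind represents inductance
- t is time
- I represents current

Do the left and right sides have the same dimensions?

No

V (voltage) has dimensions [I^-1 L^2 M T^-3].
L_ind (inductance) has dimensions [I^-2 L^2 M T^-2].
t (time) has dimensions [T].
I (current) has dimensions [I].

Left side: [I^-1 L^2 M T^-3]
Right side: [I^-1 L^2 M T^-4]

The two sides have different dimensions, so the equation is NOT dimensionally consistent.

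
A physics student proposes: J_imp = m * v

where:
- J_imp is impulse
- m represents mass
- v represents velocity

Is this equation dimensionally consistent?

Yes

J_imp (impulse) has dimensions [L M T^-1].
m (mass) has dimensions [M].
v (velocity) has dimensions [L T^-1].

Left side: [L M T^-1]
Right side: [L M T^-1]

Both sides have the same dimensions, so the equation is dimensionally consistent.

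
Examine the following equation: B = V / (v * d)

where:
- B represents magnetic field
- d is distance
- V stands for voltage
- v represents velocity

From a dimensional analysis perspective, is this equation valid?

Yes

B (magnetic field) has dimensions [I^-1 M T^-2].
d (distance) has dimensions [L].
V (voltage) has dimensions [I^-1 L^2 M T^-3].
v (velocity) has dimensions [L T^-1].

Left side: [I^-1 M T^-2]
Right side: [I^-1 M T^-2]

Both sides have the same dimensions, so the equation is dimensionally consistent.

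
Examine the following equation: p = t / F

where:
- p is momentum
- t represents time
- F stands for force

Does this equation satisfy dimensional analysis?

No

p (momentum) has dimensions [L M T^-1].
t (time) has dimensions [T].
F (force) has dimensions [L M T^-2].

Left side: [L M T^-1]
Right side: [L^-1 M^-1 T^3]

The two sides have different dimensions, so the equation is NOT dimensionally consistent.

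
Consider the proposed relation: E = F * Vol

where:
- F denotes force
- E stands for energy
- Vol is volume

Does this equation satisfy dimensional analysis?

No

F (force) has dimensions [L M T^-2].
E (energy) has dimensions [L^2 M T^-2].
Vol (volume) has dimensions [L^3].

Left side: [L^2 M T^-2]
Right side: [L^4 M T^-2]

The two sides have different dimensions, so the equation is NOT dimensionally consistent.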